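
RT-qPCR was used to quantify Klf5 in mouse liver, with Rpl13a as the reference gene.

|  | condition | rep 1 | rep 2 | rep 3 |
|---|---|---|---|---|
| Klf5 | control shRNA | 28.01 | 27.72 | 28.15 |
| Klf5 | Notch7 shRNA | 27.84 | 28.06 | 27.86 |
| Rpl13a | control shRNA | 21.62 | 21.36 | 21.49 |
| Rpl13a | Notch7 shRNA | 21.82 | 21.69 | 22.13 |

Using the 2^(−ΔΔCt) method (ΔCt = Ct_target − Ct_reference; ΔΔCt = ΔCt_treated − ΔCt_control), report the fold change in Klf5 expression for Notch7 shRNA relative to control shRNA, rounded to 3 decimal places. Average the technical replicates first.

1.347

Mean Ct: Klf5 control shRNA 27.960; Klf5 Notch7 shRNA 27.920; Rpl13a control shRNA 21.490; Rpl13a Notch7 shRNA 21.880
ΔCt(control shRNA) = 27.960 − 21.490 = 6.470
ΔCt(Notch7 shRNA) = 27.920 − 21.880 = 6.040
ΔΔCt = 6.040 − 6.470 = -0.430
Fold change = 2^(−(-0.430)) = 2^0.430 = 1.3472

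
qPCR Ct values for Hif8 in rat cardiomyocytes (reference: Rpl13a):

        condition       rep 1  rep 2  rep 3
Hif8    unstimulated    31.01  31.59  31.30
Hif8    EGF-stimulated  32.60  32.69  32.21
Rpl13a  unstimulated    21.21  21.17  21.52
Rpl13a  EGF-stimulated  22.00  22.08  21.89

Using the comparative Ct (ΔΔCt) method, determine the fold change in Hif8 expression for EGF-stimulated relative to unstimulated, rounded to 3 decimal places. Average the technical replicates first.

0.702

Mean Ct: Hif8 unstimulated 31.300; Hif8 EGF-stimulated 32.500; Rpl13a unstimulated 21.300; Rpl13a EGF-stimulated 21.990
ΔCt(unstimulated) = 31.300 − 21.300 = 10.000
ΔCt(EGF-stimulated) = 32.500 − 21.990 = 10.510
ΔΔCt = 10.510 − 10.000 = 0.510
Fold change = 2^(−0.510) = 0.7022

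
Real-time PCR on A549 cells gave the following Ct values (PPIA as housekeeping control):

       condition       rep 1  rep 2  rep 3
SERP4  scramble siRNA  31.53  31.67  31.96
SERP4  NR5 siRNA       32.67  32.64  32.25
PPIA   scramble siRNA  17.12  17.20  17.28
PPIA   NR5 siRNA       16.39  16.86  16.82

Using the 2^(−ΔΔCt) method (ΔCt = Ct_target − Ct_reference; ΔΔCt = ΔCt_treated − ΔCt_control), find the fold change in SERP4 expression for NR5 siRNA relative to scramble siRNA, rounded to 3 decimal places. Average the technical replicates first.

0.403

Mean Ct: SERP4 scramble siRNA 31.720; SERP4 NR5 siRNA 32.520; PPIA scramble siRNA 17.200; PPIA NR5 siRNA 16.690
ΔCt(scramble siRNA) = 31.720 − 17.200 = 14.520
ΔCt(NR5 siRNA) = 32.520 − 16.690 = 15.830
ΔΔCt = 15.830 − 14.520 = 1.310
Fold change = 2^(−1.310) = 0.4033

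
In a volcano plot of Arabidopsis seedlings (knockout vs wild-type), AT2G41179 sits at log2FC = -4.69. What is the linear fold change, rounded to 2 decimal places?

Fold change = 2^(-4.69) = 0.039

0.04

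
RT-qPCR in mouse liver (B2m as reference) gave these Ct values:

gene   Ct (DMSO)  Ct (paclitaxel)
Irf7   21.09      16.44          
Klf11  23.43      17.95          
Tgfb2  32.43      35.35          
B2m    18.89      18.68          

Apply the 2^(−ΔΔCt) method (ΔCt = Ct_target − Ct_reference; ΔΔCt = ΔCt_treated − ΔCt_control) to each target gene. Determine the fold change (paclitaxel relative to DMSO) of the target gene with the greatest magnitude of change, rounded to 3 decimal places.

Irf7: ΔΔCt = (16.44−18.68) − (21.09−18.89) = -2.24 − 2.20 = -4.44; fold change = 2^4.44 = 21.706
Klf11: ΔΔCt = (17.95−18.68) − (23.43−18.89) = -0.73 − 4.54 = -5.27; fold change = 2^5.27 = 38.586
Tgfb2: ΔΔCt = (35.35−18.68) − (32.43−18.89) = 16.67 − 13.54 = 3.13; fold change = 2^-3.13 = 0.114
Klf11 has the largest |ΔΔCt| = 5.27.

38.586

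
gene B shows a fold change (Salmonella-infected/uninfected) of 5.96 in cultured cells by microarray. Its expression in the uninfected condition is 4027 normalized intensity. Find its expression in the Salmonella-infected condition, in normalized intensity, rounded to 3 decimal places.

Salmonella-infected expression = 4027 × 5.96 = 24000.920

24000.920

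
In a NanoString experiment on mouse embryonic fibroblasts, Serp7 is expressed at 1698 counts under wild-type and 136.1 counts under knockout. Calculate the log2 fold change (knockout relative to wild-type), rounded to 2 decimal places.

Fold change = 136.1 / 1698 = 0.0802
log2(0.0802) = -3.641

-3.64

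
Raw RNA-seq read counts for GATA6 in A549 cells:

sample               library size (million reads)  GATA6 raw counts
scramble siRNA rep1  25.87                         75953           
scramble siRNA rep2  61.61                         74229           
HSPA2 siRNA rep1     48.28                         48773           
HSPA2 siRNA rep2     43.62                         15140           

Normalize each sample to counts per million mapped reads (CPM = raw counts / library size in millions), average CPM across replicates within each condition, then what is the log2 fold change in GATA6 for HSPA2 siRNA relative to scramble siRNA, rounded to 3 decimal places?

-1.609

CPM(scramble siRNA rep1) = 75953 / 25.87 = 2935.9490
CPM(scramble siRNA rep2) = 74229 / 61.61 = 1204.8206
CPM(HSPA2 siRNA rep1) = 48773 / 48.28 = 1010.2113
CPM(HSPA2 siRNA rep2) = 15140 / 43.62 = 347.0885
mean CPM(scramble siRNA) = 2070.3848; mean CPM(HSPA2 siRNA) = 678.6499
Fold change = 678.6499 / 2070.3848 = 0.32779
log2(0.32779) = -1.6092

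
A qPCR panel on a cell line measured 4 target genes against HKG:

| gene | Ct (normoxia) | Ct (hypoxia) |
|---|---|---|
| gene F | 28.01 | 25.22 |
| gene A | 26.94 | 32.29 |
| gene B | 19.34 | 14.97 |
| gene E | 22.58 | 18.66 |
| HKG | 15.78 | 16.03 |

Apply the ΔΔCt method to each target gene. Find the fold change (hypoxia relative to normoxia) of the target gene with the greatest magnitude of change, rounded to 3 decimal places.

gene F: ΔΔCt = (25.22−16.03) − (28.01−15.78) = 9.19 − 12.23 = -3.04; fold change = 2^3.04 = 8.225
gene A: ΔΔCt = (32.29−16.03) − (26.94−15.78) = 16.26 − 11.16 = 5.10; fold change = 2^-5.10 = 0.029
gene B: ΔΔCt = (14.97−16.03) − (19.34−15.78) = -1.06 − 3.56 = -4.62; fold change = 2^4.62 = 24.590
gene E: ΔΔCt = (18.66−16.03) − (22.58−15.78) = 2.63 − 6.80 = -4.17; fold change = 2^4.17 = 18.001
gene A has the largest |ΔΔCt| = 5.10.

0.029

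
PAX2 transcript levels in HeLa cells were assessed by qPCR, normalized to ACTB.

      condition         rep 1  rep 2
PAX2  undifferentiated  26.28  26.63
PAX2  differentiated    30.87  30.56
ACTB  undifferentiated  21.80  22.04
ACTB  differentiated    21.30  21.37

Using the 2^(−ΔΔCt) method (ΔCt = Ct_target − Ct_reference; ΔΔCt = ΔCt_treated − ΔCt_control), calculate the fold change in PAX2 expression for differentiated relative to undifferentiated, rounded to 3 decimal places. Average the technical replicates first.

Mean Ct: PAX2 undifferentiated 26.455; PAX2 differentiated 30.715; ACTB undifferentiated 21.920; ACTB differentiated 21.335
ΔCt(undifferentiated) = 26.455 − 21.920 = 4.535
ΔCt(differentiated) = 30.715 − 21.335 = 9.380
ΔΔCt = 9.380 − 4.535 = 4.845
Fold change = 2^(−4.845) = 0.0348

0.035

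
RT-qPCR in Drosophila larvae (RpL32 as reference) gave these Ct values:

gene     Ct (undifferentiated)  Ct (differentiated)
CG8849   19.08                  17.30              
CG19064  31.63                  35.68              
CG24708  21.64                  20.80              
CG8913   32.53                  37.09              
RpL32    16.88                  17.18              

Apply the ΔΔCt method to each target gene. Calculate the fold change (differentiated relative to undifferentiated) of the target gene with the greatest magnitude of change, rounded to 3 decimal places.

CG8849: ΔΔCt = (17.30−17.18) − (19.08−16.88) = 0.12 − 2.20 = -2.08; fold change = 2^2.08 = 4.228
CG19064: ΔΔCt = (35.68−17.18) − (31.63−16.88) = 18.50 − 14.75 = 3.75; fold change = 2^-3.75 = 0.074
CG24708: ΔΔCt = (20.80−17.18) − (21.64−16.88) = 3.62 − 4.76 = -1.14; fold change = 2^1.14 = 2.204
CG8913: ΔΔCt = (37.09−17.18) − (32.53−16.88) = 19.91 − 15.65 = 4.26; fold change = 2^-4.26 = 0.052
CG8913 has the largest |ΔΔCt| = 4.26.

0.052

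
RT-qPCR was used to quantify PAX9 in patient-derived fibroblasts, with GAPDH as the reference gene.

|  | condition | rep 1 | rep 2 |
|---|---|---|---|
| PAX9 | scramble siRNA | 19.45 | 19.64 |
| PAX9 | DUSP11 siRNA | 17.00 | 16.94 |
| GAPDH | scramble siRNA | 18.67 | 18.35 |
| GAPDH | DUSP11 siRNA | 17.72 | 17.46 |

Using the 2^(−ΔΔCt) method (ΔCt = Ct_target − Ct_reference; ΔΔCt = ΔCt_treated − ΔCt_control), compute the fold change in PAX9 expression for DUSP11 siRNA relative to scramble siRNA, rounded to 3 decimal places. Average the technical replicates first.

Mean Ct: PAX9 scramble siRNA 19.545; PAX9 DUSP11 siRNA 16.970; GAPDH scramble siRNA 18.510; GAPDH DUSP11 siRNA 17.590
ΔCt(scramble siRNA) = 19.545 − 18.510 = 1.035
ΔCt(DUSP11 siRNA) = 16.970 − 17.590 = -0.620
ΔΔCt = -0.620 − 1.035 = -1.655
Fold change = 2^(−(-1.655)) = 2^1.655 = 3.1492

3.149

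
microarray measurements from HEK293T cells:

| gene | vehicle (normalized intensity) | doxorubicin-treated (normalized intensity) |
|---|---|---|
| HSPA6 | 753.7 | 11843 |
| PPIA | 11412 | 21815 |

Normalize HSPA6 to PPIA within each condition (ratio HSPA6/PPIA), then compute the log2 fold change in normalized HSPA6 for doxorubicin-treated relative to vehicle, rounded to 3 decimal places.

3.039

HSPA6/PPIA (vehicle) = 753.7 / 11412 = 0.066045
HSPA6/PPIA (doxorubicin-treated) = 11843 / 21815 = 0.54288
Fold change = 0.54288 / 0.066045 = 8.2200
log2(8.2200) = 3.0391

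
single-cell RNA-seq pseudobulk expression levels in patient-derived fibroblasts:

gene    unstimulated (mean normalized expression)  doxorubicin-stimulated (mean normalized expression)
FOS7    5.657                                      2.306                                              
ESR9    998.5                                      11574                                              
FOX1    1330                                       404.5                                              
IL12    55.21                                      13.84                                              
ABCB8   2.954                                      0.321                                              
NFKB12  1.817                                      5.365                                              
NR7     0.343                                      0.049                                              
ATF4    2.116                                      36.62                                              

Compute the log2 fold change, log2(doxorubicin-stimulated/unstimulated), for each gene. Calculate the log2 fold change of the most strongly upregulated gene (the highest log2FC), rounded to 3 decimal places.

4.113

log2(2.306/5.657) = -1.295  (FOS7)
log2(11574/998.5) = 3.535  (ESR9)
log2(404.5/1330) = -1.717  (FOX1)
log2(13.84/55.21) = -1.996  (IL12)
log2(0.321/2.954) = -3.202  (ABCB8)
log2(5.365/1.817) = 1.562  (NFKB12)
log2(0.049/0.343) = -2.807  (NR7)
log2(36.62/2.116) = 4.113  (ATF4)
ATF4 is most strongly upregulated.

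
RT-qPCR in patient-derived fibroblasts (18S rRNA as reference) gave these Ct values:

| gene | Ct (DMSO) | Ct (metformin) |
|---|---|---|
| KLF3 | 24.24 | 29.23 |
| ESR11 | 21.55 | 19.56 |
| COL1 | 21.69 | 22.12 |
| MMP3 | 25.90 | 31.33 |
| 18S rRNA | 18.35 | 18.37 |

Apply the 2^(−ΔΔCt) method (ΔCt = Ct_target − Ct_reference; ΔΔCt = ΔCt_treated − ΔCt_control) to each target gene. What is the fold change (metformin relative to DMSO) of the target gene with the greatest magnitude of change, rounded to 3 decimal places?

0.024

KLF3: ΔΔCt = (29.23−18.37) − (24.24−18.35) = 10.86 − 5.89 = 4.97; fold change = 2^-4.97 = 0.032
ESR11: ΔΔCt = (19.56−18.37) − (21.55−18.35) = 1.19 − 3.20 = -2.01; fold change = 2^2.01 = 4.028
COL1: ΔΔCt = (22.12−18.37) − (21.69−18.35) = 3.75 − 3.34 = 0.41; fold change = 2^-0.41 = 0.753
MMP3: ΔΔCt = (31.33−18.37) − (25.90−18.35) = 12.96 − 7.55 = 5.41; fold change = 2^-5.41 = 0.024
MMP3 has the largest |ΔΔCt| = 5.41.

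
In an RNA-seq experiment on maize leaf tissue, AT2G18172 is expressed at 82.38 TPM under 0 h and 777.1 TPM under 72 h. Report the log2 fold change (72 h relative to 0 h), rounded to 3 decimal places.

3.238

Fold change = 777.1 / 82.38 = 9.4331
log2(9.4331) = 3.2377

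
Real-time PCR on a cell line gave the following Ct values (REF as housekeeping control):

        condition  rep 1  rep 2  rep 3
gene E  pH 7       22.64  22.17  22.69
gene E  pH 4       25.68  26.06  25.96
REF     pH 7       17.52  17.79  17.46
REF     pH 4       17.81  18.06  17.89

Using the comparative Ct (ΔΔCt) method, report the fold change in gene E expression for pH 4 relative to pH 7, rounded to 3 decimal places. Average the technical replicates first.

Mean Ct: gene E pH 7 22.500; gene E pH 4 25.900; REF pH 7 17.590; REF pH 4 17.920
ΔCt(pH 7) = 22.500 − 17.590 = 4.910
ΔCt(pH 4) = 25.900 − 17.920 = 7.980
ΔΔCt = 7.980 − 4.910 = 3.070
Fold change = 2^(−3.070) = 0.1191

0.119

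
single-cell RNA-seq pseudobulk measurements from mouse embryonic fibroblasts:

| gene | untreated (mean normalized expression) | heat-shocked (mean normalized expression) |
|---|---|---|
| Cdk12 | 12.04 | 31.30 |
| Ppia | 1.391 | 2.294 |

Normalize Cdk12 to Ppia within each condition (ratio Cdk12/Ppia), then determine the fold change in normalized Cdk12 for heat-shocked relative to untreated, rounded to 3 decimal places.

Cdk12/Ppia (untreated) = 12.04 / 1.391 = 8.6556
Cdk12/Ppia (heat-shocked) = 31.30 / 2.294 = 13.644
Fold change = 13.644 / 8.6556 = 1.5763

1.576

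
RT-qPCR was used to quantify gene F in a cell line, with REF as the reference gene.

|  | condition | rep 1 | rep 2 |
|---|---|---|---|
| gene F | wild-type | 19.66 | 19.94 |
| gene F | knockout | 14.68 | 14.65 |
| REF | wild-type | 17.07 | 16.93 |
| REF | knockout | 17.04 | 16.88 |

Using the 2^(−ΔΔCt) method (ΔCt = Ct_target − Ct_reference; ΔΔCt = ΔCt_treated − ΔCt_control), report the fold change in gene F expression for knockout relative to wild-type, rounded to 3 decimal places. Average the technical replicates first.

34.178

Mean Ct: gene F wild-type 19.800; gene F knockout 14.665; REF wild-type 17.000; REF knockout 16.960
ΔCt(wild-type) = 19.800 − 17.000 = 2.800
ΔCt(knockout) = 14.665 − 16.960 = -2.295
ΔΔCt = -2.295 − 2.800 = -5.095
Fold change = 2^(−(-5.095)) = 2^5.095 = 34.1781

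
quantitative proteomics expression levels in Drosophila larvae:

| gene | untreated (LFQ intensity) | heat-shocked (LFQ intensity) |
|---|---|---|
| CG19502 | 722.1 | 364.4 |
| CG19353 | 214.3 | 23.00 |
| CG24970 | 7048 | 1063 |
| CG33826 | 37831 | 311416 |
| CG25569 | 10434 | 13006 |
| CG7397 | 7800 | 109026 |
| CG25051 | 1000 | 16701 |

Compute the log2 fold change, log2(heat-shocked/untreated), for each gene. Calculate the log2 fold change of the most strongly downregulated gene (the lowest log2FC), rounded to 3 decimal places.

log2(364.4/722.1) = -0.987  (CG19502)
log2(23.00/214.3) = -3.220  (CG19353)
log2(1063/7048) = -2.729  (CG24970)
log2(311416/37831) = 3.041  (CG33826)
log2(13006/10434) = 0.318  (CG25569)
log2(109026/7800) = 3.805  (CG7397)
log2(16701/1000) = 4.062  (CG25051)
CG19353 is most strongly downregulated.

-3.220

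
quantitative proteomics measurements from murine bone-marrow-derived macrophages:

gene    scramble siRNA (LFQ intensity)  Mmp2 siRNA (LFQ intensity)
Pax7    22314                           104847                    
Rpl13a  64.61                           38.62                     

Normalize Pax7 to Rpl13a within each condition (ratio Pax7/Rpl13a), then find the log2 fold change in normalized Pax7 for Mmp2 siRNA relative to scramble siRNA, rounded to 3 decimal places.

2.975

Pax7/Rpl13a (scramble siRNA) = 22314 / 64.61 = 345.36
Pax7/Rpl13a (Mmp2 siRNA) = 104847 / 38.62 = 2714.8
Fold change = 2714.8 / 345.36 = 7.8608
log2(7.8608) = 2.9747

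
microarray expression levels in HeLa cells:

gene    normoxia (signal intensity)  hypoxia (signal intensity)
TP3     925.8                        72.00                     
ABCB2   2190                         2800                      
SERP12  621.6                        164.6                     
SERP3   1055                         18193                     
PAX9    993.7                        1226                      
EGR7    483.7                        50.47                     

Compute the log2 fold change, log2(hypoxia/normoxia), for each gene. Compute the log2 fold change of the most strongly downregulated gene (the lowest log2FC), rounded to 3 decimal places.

-3.685

log2(72.00/925.8) = -3.685  (TP3)
log2(2800/2190) = 0.354  (ABCB2)
log2(164.6/621.6) = -1.917  (SERP12)
log2(18193/1055) = 4.108  (SERP3)
log2(1226/993.7) = 0.303  (PAX9)
log2(50.47/483.7) = -3.261  (EGR7)
TP3 is most strongly downregulated.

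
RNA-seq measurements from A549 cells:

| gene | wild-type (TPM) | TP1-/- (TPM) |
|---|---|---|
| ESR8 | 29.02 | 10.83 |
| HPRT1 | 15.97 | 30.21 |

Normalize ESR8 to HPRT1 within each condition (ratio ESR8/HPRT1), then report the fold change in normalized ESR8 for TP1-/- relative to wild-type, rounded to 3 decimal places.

0.197

ESR8/HPRT1 (wild-type) = 29.02 / 15.97 = 1.8172
ESR8/HPRT1 (TP1-/-) = 10.83 / 30.21 = 0.35849
Fold change = 0.35849 / 1.8172 = 0.1973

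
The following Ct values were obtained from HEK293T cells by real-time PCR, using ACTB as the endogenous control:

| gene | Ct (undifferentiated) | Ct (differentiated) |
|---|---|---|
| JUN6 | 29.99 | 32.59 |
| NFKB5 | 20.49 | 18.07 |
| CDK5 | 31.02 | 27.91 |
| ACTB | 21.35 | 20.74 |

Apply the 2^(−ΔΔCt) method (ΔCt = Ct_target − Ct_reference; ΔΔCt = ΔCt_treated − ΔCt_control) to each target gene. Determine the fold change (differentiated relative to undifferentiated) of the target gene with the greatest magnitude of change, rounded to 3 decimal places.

JUN6: ΔΔCt = (32.59−20.74) − (29.99−21.35) = 11.85 − 8.64 = 3.21; fold change = 2^-3.21 = 0.108
NFKB5: ΔΔCt = (18.07−20.74) − (20.49−21.35) = -2.67 − (-0.86) = -1.81; fold change = 2^1.81 = 3.506
CDK5: ΔΔCt = (27.91−20.74) − (31.02−21.35) = 7.17 − 9.67 = -2.50; fold change = 2^2.50 = 5.657
JUN6 has the largest |ΔΔCt| = 3.21.

0.108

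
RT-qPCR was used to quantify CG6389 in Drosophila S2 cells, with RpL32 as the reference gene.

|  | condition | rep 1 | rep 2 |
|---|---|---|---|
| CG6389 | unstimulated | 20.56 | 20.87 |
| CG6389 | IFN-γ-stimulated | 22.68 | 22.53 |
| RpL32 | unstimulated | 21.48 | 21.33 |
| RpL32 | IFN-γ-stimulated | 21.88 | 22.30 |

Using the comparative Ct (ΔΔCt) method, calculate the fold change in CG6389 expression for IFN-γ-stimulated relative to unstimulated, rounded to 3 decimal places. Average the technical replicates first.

Mean Ct: CG6389 unstimulated 20.715; CG6389 IFN-γ-stimulated 22.605; RpL32 unstimulated 21.405; RpL32 IFN-γ-stimulated 22.090
ΔCt(unstimulated) = 20.715 − 21.405 = -0.690
ΔCt(IFN-γ-stimulated) = 22.605 − 22.090 = 0.515
ΔΔCt = 0.515 − (-0.690) = 1.205
Fold change = 2^(−1.205) = 0.4338

0.434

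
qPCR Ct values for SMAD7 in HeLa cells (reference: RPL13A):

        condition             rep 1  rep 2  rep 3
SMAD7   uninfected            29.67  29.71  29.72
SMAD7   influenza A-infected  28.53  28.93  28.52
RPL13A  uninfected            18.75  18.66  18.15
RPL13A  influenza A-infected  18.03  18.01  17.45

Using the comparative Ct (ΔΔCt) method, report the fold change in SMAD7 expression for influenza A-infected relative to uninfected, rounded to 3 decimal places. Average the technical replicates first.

Mean Ct: SMAD7 uninfected 29.700; SMAD7 influenza A-infected 28.660; RPL13A uninfected 18.520; RPL13A influenza A-infected 17.830
ΔCt(uninfected) = 29.700 − 18.520 = 11.180
ΔCt(influenza A-infected) = 28.660 − 17.830 = 10.830
ΔΔCt = 10.830 − 11.180 = -0.350
Fold change = 2^(−(-0.350)) = 2^0.350 = 1.2746

1.275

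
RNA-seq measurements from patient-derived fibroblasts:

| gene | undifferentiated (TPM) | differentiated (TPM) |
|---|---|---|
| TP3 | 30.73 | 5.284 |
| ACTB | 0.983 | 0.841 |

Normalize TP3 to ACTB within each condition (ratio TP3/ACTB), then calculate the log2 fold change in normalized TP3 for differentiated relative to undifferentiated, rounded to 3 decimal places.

TP3/ACTB (undifferentiated) = 30.73 / 0.983 = 31.261
TP3/ACTB (differentiated) = 5.284 / 0.841 = 6.283
Fold change = 6.283 / 31.261 = 0.2010
log2(0.2010) = -2.3149

-2.315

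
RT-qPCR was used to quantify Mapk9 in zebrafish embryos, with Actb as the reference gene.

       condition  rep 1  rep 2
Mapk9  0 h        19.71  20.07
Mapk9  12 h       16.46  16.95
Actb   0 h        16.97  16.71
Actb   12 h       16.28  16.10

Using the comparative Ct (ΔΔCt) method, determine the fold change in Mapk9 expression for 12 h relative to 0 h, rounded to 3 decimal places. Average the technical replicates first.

Mean Ct: Mapk9 0 h 19.890; Mapk9 12 h 16.705; Actb 0 h 16.840; Actb 12 h 16.190
ΔCt(0 h) = 19.890 − 16.840 = 3.050
ΔCt(12 h) = 16.705 − 16.190 = 0.515
ΔΔCt = 0.515 − 3.050 = -2.535
Fold change = 2^(−(-2.535)) = 2^2.535 = 5.7958

5.796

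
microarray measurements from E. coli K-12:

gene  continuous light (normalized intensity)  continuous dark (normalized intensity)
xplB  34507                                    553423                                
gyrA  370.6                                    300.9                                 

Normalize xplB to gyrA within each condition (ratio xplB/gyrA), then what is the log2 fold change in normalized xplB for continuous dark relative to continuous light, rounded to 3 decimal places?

4.304

xplB/gyrA (continuous light) = 34507 / 370.6 = 93.111
xplB/gyrA (continuous dark) = 553423 / 300.9 = 1839.2
Fold change = 1839.2 / 93.111 = 19.7530
log2(19.7530) = 4.3040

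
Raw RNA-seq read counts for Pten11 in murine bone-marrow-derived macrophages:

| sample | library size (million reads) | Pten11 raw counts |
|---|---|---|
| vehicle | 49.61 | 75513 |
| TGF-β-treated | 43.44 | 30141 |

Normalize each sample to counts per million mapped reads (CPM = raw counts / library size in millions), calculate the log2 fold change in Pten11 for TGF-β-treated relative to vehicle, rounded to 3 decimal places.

CPM(vehicle) = 75513 / 49.61 = 1522.1326
CPM(TGF-β-treated) = 30141 / 43.44 = 693.8536
Fold change = 693.8536 / 1522.1326 = 0.45584
log2(0.45584) = -1.1334

-1.133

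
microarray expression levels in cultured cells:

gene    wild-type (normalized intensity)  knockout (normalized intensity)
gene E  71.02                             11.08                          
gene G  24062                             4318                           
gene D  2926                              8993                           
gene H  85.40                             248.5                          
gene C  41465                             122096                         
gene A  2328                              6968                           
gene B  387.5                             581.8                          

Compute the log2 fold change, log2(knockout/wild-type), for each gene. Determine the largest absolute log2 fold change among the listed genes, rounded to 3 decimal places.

log2(11.08/71.02) = -2.680  (gene E)
log2(4318/24062) = -2.478  (gene G)
log2(8993/2926) = 1.620  (gene D)
log2(248.5/85.40) = 1.541  (gene H)
log2(122096/41465) = 1.558  (gene C)
log2(6968/2328) = 1.582  (gene A)
log2(581.8/387.5) = 0.586  (gene B)
The largest magnitude belongs to gene E.

2.680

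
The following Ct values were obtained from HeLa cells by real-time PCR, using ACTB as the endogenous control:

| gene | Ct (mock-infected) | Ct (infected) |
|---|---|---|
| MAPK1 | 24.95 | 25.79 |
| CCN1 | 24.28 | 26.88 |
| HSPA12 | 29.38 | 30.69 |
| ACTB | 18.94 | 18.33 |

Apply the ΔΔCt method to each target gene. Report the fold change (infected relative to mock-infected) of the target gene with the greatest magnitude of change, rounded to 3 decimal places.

MAPK1: ΔΔCt = (25.79−18.33) − (24.95−18.94) = 7.46 − 6.01 = 1.45; fold change = 2^-1.45 = 0.366
CCN1: ΔΔCt = (26.88−18.33) − (24.28−18.94) = 8.55 − 5.34 = 3.21; fold change = 2^-3.21 = 0.108
HSPA12: ΔΔCt = (30.69−18.33) − (29.38−18.94) = 12.36 − 10.44 = 1.92; fold change = 2^-1.92 = 0.264
CCN1 has the largest |ΔΔCt| = 3.21.

0.108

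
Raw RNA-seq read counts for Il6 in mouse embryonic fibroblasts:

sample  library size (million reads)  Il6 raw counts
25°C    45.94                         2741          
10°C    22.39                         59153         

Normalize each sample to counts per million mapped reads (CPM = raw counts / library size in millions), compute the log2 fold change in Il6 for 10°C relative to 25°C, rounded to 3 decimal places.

5.469

CPM(25°C) = 2741 / 45.94 = 59.6648
CPM(10°C) = 59153 / 22.39 = 2641.9384
Fold change = 2641.9384 / 59.6648 = 44.27970
log2(44.27970) = 5.4686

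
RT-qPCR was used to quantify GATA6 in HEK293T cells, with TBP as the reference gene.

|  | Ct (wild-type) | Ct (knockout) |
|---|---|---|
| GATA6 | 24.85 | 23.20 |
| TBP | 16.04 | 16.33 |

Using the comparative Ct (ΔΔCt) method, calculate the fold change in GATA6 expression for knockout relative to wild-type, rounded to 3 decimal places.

ΔCt(wild-type) = 24.850 − 16.040 = 8.810
ΔCt(knockout) = 23.200 − 16.330 = 6.870
ΔΔCt = 6.870 − 8.810 = -1.940
Fold change = 2^(−(-1.940)) = 2^1.940 = 3.8371

3.837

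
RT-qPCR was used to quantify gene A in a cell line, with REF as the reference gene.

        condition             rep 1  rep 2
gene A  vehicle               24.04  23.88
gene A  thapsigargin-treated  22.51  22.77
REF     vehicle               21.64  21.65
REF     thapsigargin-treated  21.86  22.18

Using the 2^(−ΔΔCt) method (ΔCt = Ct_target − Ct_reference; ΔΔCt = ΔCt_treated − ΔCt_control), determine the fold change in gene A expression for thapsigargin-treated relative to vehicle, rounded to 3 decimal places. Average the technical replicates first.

3.238

Mean Ct: gene A vehicle 23.960; gene A thapsigargin-treated 22.640; REF vehicle 21.645; REF thapsigargin-treated 22.020
ΔCt(vehicle) = 23.960 − 21.645 = 2.315
ΔCt(thapsigargin-treated) = 22.640 − 22.020 = 0.620
ΔΔCt = 0.620 − 2.315 = -1.695
Fold change = 2^(−(-1.695)) = 2^1.695 = 3.2378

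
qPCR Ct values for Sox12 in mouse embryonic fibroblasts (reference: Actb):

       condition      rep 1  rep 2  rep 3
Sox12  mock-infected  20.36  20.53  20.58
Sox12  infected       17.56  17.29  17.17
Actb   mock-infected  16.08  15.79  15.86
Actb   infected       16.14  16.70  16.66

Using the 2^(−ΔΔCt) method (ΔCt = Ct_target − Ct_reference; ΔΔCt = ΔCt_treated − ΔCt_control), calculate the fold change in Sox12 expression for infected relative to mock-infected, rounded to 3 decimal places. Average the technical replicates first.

Mean Ct: Sox12 mock-infected 20.490; Sox12 infected 17.340; Actb mock-infected 15.910; Actb infected 16.500
ΔCt(mock-infected) = 20.490 − 15.910 = 4.580
ΔCt(infected) = 17.340 − 16.500 = 0.840
ΔΔCt = 0.840 − 4.580 = -3.740
Fold change = 2^(−(-3.740)) = 2^3.740 = 13.3614

13.361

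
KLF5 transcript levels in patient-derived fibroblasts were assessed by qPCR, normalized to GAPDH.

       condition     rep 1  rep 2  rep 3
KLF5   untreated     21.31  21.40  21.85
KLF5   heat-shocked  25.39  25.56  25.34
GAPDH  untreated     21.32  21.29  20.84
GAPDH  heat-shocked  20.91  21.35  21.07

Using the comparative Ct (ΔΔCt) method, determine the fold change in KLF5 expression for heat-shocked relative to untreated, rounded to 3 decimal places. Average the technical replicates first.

Mean Ct: KLF5 untreated 21.520; KLF5 heat-shocked 25.430; GAPDH untreated 21.150; GAPDH heat-shocked 21.110
ΔCt(untreated) = 21.520 − 21.150 = 0.370
ΔCt(heat-shocked) = 25.430 − 21.110 = 4.320
ΔΔCt = 4.320 − 0.370 = 3.950
Fold change = 2^(−3.950) = 0.0647

0.065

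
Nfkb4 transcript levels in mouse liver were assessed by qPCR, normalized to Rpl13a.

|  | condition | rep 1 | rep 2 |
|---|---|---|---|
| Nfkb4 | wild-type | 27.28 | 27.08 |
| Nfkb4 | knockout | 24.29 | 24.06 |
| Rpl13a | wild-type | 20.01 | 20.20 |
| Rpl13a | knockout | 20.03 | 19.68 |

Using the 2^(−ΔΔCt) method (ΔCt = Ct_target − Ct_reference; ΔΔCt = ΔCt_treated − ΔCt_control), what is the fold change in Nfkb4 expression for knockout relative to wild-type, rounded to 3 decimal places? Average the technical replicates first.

6.751

Mean Ct: Nfkb4 wild-type 27.180; Nfkb4 knockout 24.175; Rpl13a wild-type 20.105; Rpl13a knockout 19.855
ΔCt(wild-type) = 27.180 − 20.105 = 7.075
ΔCt(knockout) = 24.175 − 19.855 = 4.320
ΔΔCt = 4.320 − 7.075 = -2.755
Fold change = 2^(−(-2.755)) = 2^2.755 = 6.7505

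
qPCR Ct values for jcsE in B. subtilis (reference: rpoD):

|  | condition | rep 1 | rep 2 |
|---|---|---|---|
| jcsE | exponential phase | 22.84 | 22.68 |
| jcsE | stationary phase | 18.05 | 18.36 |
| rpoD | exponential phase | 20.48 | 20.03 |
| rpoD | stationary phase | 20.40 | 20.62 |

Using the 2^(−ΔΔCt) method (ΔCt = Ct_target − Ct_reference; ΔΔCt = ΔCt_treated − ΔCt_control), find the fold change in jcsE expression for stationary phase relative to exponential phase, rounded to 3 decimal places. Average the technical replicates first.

Mean Ct: jcsE exponential phase 22.760; jcsE stationary phase 18.205; rpoD exponential phase 20.255; rpoD stationary phase 20.510
ΔCt(exponential phase) = 22.760 − 20.255 = 2.505
ΔCt(stationary phase) = 18.205 − 20.510 = -2.305
ΔΔCt = -2.305 − 2.505 = -4.810
Fold change = 2^(−(-4.810)) = 2^4.810 = 28.0514

28.051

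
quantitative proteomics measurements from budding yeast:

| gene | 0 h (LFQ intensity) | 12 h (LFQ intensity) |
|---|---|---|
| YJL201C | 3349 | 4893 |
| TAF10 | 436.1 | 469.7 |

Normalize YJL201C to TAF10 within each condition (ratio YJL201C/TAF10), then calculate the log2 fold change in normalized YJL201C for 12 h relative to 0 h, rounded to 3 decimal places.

0.440

YJL201C/TAF10 (0 h) = 3349 / 436.1 = 7.6794
YJL201C/TAF10 (12 h) = 4893 / 469.7 = 10.417
Fold change = 10.417 / 7.6794 = 1.3565
log2(1.3565) = 0.4399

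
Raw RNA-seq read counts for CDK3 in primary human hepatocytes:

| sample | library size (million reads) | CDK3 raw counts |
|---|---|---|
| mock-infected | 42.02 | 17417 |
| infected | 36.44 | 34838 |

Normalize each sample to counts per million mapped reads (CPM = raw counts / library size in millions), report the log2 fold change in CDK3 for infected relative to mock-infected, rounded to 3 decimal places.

CPM(mock-infected) = 17417 / 42.02 = 414.4931
CPM(infected) = 34838 / 36.44 = 956.0373
Fold change = 956.0373 / 414.4931 = 2.30652
log2(2.30652) = 1.2057

1.206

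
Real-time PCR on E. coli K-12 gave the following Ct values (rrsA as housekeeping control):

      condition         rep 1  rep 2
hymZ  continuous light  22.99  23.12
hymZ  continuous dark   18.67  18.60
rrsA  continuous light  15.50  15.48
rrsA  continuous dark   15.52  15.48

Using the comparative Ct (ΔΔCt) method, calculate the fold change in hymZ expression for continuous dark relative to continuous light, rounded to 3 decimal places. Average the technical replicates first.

Mean Ct: hymZ continuous light 23.055; hymZ continuous dark 18.635; rrsA continuous light 15.490; rrsA continuous dark 15.500
ΔCt(continuous light) = 23.055 − 15.490 = 7.565
ΔCt(continuous dark) = 18.635 − 15.500 = 3.135
ΔΔCt = 3.135 − 7.565 = -4.430
Fold change = 2^(−(-4.430)) = 2^4.430 = 21.5557

21.556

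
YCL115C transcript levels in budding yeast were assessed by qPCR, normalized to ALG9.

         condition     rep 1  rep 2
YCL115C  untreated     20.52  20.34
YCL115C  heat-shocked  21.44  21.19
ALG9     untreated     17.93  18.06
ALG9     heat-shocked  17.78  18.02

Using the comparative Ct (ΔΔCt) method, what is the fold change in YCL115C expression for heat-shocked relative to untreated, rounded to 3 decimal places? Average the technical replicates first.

0.507

Mean Ct: YCL115C untreated 20.430; YCL115C heat-shocked 21.315; ALG9 untreated 17.995; ALG9 heat-shocked 17.900
ΔCt(untreated) = 20.430 − 17.995 = 2.435
ΔCt(heat-shocked) = 21.315 − 17.900 = 3.415
ΔΔCt = 3.415 − 2.435 = 0.980
Fold change = 2^(−0.980) = 0.5070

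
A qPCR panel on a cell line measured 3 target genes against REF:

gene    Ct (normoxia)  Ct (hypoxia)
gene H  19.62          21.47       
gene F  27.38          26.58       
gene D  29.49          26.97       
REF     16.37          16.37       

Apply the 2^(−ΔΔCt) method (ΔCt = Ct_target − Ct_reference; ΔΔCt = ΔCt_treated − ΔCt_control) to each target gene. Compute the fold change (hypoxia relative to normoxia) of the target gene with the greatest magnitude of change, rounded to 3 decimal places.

gene H: ΔΔCt = (21.47−16.37) − (19.62−16.37) = 5.10 − 3.25 = 1.85; fold change = 2^-1.85 = 0.277
gene F: ΔΔCt = (26.58−16.37) − (27.38−16.37) = 10.21 − 11.01 = -0.80; fold change = 2^0.80 = 1.741
gene D: ΔΔCt = (26.97−16.37) − (29.49−16.37) = 10.60 − 13.12 = -2.52; fold change = 2^2.52 = 5.736
gene D has the largest |ΔΔCt| = 2.52.

5.736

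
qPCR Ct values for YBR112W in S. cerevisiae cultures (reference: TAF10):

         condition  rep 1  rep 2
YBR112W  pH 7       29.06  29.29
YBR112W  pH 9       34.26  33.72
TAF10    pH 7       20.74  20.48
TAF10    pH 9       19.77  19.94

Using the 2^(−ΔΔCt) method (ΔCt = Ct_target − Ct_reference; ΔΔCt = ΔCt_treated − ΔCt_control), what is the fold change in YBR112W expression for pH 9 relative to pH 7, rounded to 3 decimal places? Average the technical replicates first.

Mean Ct: YBR112W pH 7 29.175; YBR112W pH 9 33.990; TAF10 pH 7 20.610; TAF10 pH 9 19.855
ΔCt(pH 7) = 29.175 − 20.610 = 8.565
ΔCt(pH 9) = 33.990 − 19.855 = 14.135
ΔΔCt = 14.135 − 8.565 = 5.570
Fold change = 2^(−5.570) = 0.0211

0.021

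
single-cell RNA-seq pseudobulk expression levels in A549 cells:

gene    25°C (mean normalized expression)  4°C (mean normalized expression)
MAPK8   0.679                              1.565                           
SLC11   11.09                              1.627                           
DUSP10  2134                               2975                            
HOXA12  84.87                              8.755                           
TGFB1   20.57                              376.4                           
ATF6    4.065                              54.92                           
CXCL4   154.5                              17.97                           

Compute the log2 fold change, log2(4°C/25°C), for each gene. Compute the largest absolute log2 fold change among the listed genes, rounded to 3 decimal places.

log2(1.565/0.679) = 1.205  (MAPK8)
log2(1.627/11.09) = -2.769  (SLC11)
log2(2975/2134) = 0.479  (DUSP10)
log2(8.755/84.87) = -3.277  (HOXA12)
log2(376.4/20.57) = 4.194  (TGFB1)
log2(54.92/4.065) = 3.756  (ATF6)
log2(17.97/154.5) = -3.104  (CXCL4)
The largest magnitude belongs to TGFB1.

4.194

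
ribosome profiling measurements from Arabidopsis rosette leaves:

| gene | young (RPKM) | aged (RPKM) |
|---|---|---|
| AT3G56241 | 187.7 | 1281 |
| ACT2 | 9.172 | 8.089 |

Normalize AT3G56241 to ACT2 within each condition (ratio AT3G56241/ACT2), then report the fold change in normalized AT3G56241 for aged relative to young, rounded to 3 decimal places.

7.738

AT3G56241/ACT2 (young) = 187.7 / 9.172 = 20.464
AT3G56241/ACT2 (aged) = 1281 / 8.089 = 158.36
Fold change = 158.36 / 20.464 = 7.7385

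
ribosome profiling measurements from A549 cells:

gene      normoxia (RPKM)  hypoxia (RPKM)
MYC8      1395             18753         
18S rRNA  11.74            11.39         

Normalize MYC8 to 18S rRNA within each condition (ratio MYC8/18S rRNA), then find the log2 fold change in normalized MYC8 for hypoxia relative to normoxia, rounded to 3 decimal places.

3.792

MYC8/18S rRNA (normoxia) = 1395 / 11.74 = 118.82
MYC8/18S rRNA (hypoxia) = 18753 / 11.39 = 1646.4
Fold change = 1646.4 / 118.82 = 13.8561
log2(13.8561) = 3.7924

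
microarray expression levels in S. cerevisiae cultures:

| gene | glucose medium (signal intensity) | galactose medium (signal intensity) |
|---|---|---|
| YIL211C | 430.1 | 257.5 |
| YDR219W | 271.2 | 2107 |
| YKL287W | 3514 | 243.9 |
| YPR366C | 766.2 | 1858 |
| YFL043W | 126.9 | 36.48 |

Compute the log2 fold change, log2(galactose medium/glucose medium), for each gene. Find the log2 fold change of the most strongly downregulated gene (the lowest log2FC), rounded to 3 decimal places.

-3.849

log2(257.5/430.1) = -0.740  (YIL211C)
log2(2107/271.2) = 2.958  (YDR219W)
log2(243.9/3514) = -3.849  (YKL287W)
log2(1858/766.2) = 1.278  (YPR366C)
log2(36.48/126.9) = -1.799  (YFL043W)
YKL287W is most strongly downregulated.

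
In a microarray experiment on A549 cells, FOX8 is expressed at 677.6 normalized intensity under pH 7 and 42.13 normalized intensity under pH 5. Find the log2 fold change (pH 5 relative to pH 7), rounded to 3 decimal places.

-4.008

Fold change = 42.13 / 677.6 = 0.0622
log2(0.0622) = -4.0075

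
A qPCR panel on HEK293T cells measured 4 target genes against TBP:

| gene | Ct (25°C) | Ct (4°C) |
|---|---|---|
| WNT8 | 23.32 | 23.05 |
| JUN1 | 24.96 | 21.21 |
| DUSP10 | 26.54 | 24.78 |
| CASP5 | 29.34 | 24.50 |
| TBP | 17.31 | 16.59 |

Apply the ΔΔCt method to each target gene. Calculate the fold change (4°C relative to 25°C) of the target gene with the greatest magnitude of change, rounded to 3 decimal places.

WNT8: ΔΔCt = (23.05−16.59) − (23.32−17.31) = 6.46 − 6.01 = 0.45; fold change = 2^-0.45 = 0.732
JUN1: ΔΔCt = (21.21−16.59) − (24.96−17.31) = 4.62 − 7.65 = -3.03; fold change = 2^3.03 = 8.168
DUSP10: ΔΔCt = (24.78−16.59) − (26.54−17.31) = 8.19 − 9.23 = -1.04; fold change = 2^1.04 = 2.056
CASP5: ΔΔCt = (24.50−16.59) − (29.34−17.31) = 7.91 − 12.03 = -4.12; fold change = 2^4.12 = 17.388
CASP5 has the largest |ΔΔCt| = 4.12.

17.388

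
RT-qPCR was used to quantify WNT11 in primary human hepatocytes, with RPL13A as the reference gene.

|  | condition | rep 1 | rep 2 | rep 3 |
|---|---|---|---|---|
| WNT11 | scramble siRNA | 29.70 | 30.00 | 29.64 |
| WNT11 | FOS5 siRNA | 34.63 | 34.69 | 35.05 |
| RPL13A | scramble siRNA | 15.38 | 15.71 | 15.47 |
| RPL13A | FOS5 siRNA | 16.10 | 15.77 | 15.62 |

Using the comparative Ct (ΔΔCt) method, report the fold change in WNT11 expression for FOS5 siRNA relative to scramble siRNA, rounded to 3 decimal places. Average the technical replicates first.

0.038

Mean Ct: WNT11 scramble siRNA 29.780; WNT11 FOS5 siRNA 34.790; RPL13A scramble siRNA 15.520; RPL13A FOS5 siRNA 15.830
ΔCt(scramble siRNA) = 29.780 − 15.520 = 14.260
ΔCt(FOS5 siRNA) = 34.790 − 15.830 = 18.960
ΔΔCt = 18.960 − 14.260 = 4.700
Fold change = 2^(−4.700) = 0.0385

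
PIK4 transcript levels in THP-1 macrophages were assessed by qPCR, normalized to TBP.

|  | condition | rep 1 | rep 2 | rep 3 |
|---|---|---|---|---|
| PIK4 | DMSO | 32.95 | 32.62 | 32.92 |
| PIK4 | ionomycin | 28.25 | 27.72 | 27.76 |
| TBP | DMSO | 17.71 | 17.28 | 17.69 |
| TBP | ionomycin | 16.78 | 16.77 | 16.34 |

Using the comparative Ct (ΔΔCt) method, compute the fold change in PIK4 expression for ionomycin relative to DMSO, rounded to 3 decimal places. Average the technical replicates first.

Mean Ct: PIK4 DMSO 32.830; PIK4 ionomycin 27.910; TBP DMSO 17.560; TBP ionomycin 16.630
ΔCt(DMSO) = 32.830 − 17.560 = 15.270
ΔCt(ionomycin) = 27.910 − 16.630 = 11.280
ΔΔCt = 11.280 − 15.270 = -3.990
Fold change = 2^(−(-3.990)) = 2^3.990 = 15.8895

15.889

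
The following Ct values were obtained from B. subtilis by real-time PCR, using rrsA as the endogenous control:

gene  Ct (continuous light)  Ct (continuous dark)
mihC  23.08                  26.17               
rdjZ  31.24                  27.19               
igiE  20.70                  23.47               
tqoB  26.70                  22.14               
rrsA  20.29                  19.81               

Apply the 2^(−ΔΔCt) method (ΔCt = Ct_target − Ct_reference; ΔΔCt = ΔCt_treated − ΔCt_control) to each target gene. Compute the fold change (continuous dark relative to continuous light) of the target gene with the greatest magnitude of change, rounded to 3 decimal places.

16.912

mihC: ΔΔCt = (26.17−19.81) − (23.08−20.29) = 6.36 − 2.79 = 3.57; fold change = 2^-3.57 = 0.084
rdjZ: ΔΔCt = (27.19−19.81) − (31.24−20.29) = 7.38 − 10.95 = -3.57; fold change = 2^3.57 = 11.876
igiE: ΔΔCt = (23.47−19.81) − (20.70−20.29) = 3.66 − 0.41 = 3.25; fold change = 2^-3.25 = 0.105
tqoB: ΔΔCt = (22.14−19.81) − (26.70−20.29) = 2.33 − 6.41 = -4.08; fold change = 2^4.08 = 16.912
tqoB has the largest |ΔΔCt| = 4.08.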